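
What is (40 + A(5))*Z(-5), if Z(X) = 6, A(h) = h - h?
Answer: 240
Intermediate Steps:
A(h) = 0
(40 + A(5))*Z(-5) = (40 + 0)*6 = 40*6 = 240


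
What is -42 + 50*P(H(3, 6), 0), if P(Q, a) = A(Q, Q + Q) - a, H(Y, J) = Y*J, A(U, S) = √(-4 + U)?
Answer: -42 + 50*√14 ≈ 145.08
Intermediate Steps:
H(Y, J) = J*Y
P(Q, a) = √(-4 + Q) - a
-42 + 50*P(H(3, 6), 0) = -42 + 50*(√(-4 + 6*3) - 1*0) = -42 + 50*(√(-4 + 18) + 0) = -42 + 50*(√14 + 0) = -42 + 50*√14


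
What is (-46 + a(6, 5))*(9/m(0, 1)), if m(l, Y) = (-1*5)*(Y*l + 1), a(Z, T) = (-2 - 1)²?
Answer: 333/5 ≈ 66.600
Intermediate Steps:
a(Z, T) = 9 (a(Z, T) = (-3)² = 9)
m(l, Y) = -5 - 5*Y*l (m(l, Y) = -5*(1 + Y*l) = -5 - 5*Y*l)
(-46 + a(6, 5))*(9/m(0, 1)) = (-46 + 9)*(9/(-5 - 5*1*0)) = -333/(-5 + 0) = -333/(-5) = -333*(-1)/5 = -37*(-9/5) = 333/5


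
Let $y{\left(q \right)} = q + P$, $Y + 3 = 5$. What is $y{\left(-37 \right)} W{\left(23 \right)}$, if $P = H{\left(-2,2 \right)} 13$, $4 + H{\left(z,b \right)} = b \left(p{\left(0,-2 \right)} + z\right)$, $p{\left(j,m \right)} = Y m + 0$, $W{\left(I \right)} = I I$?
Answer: $-129605$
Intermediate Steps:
$Y = 2$ ($Y = -3 + 5 = 2$)
$W{\left(I \right)} = I^{2}$
$p{\left(j,m \right)} = 2 m$ ($p{\left(j,m \right)} = 2 m + 0 = 2 m$)
$H{\left(z,b \right)} = -4 + b \left(-4 + z\right)$ ($H{\left(z,b \right)} = -4 + b \left(2 \left(-2\right) + z\right) = -4 + b \left(-4 + z\right)$)
$P = -208$ ($P = \left(-4 - 8 + 2 \left(-2\right)\right) 13 = \left(-4 - 8 - 4\right) 13 = \left(-16\right) 13 = -208$)
$y{\left(q \right)} = -208 + q$ ($y{\left(q \right)} = q - 208 = -208 + q$)
$y{\left(-37 \right)} W{\left(23 \right)} = \left(-208 - 37\right) 23^{2} = \left(-245\right) 529 = -129605$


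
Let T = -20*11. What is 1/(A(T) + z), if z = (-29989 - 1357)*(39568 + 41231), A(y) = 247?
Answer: -1/2532725207 ≈ -3.9483e-10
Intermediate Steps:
T = -220
z = -2532725454 (z = -31346*80799 = -2532725454)
1/(A(T) + z) = 1/(247 - 2532725454) = 1/(-2532725207) = -1/2532725207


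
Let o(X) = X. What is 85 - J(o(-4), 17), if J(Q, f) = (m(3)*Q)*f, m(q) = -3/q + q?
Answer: 221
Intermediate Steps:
m(q) = q - 3/q
J(Q, f) = 2*Q*f (J(Q, f) = ((3 - 3/3)*Q)*f = ((3 - 3*⅓)*Q)*f = ((3 - 1)*Q)*f = (2*Q)*f = 2*Q*f)
85 - J(o(-4), 17) = 85 - 2*(-4)*17 = 85 - 1*(-136) = 85 + 136 = 221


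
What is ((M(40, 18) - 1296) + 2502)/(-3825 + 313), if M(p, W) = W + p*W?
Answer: -243/439 ≈ -0.55353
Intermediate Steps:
M(p, W) = W + W*p
((M(40, 18) - 1296) + 2502)/(-3825 + 313) = ((18*(1 + 40) - 1296) + 2502)/(-3825 + 313) = ((18*41 - 1296) + 2502)/(-3512) = ((738 - 1296) + 2502)*(-1/3512) = (-558 + 2502)*(-1/3512) = 1944*(-1/3512) = -243/439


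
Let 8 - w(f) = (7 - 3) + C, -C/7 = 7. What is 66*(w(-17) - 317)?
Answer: -17424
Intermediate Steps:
C = -49 (C = -7*7 = -49)
w(f) = 53 (w(f) = 8 - ((7 - 3) - 49) = 8 - (4 - 49) = 8 - 1*(-45) = 8 + 45 = 53)
66*(w(-17) - 317) = 66*(53 - 317) = 66*(-264) = -17424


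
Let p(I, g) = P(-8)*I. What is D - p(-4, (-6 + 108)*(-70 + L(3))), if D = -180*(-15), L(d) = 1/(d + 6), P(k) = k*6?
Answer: 2508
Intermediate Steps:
P(k) = 6*k
L(d) = 1/(6 + d)
p(I, g) = -48*I (p(I, g) = (6*(-8))*I = -48*I)
D = 2700
D - p(-4, (-6 + 108)*(-70 + L(3))) = 2700 - (-48)*(-4) = 2700 - 1*192 = 2700 - 192 = 2508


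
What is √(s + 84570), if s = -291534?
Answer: 6*I*√5749 ≈ 454.93*I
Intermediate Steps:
√(s + 84570) = √(-291534 + 84570) = √(-206964) = 6*I*√5749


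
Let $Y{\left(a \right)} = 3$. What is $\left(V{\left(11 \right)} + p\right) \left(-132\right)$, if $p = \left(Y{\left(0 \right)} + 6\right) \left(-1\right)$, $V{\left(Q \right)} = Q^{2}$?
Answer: $-14784$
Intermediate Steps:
$p = -9$ ($p = \left(3 + 6\right) \left(-1\right) = 9 \left(-1\right) = -9$)
$\left(V{\left(11 \right)} + p\right) \left(-132\right) = \left(11^{2} - 9\right) \left(-132\right) = \left(121 - 9\right) \left(-132\right) = 112 \left(-132\right) = -14784$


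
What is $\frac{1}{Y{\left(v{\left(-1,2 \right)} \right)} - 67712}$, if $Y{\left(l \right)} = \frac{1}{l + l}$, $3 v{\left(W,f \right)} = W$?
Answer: $- \frac{2}{135427} \approx -1.4768 \cdot 10^{-5}$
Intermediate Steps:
$v{\left(W,f \right)} = \frac{W}{3}$
$Y{\left(l \right)} = \frac{1}{2 l}$
$\frac{1}{Y{\left(v{\left(-1,2 \right)} \right)} - 67712} = \frac{1}{\frac{1}{2 \cdot \frac{1}{3} \left(-1\right)} - 67712} = \frac{1}{\frac{1}{2 \left(- \frac{1}{3}\right)} - 67712} = \frac{1}{\frac{1}{2} \left(-3\right) - 67712} = \frac{1}{- \frac{3}{2} - 67712} = \frac{1}{- \frac{135427}{2}} = - \frac{2}{135427}$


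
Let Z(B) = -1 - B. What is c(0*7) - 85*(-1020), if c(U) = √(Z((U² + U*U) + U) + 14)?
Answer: 86700 + √13 ≈ 86704.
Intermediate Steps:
c(U) = √(13 - U - 2*U²) (c(U) = √((-1 - ((U² + U*U) + U)) + 14) = √((-1 - ((U² + U²) + U)) + 14) = √((-1 - (2*U² + U)) + 14) = √((-1 - (U + 2*U²)) + 14) = √((-1 + (-U - 2*U²)) + 14) = √((-1 - U - 2*U²) + 14) = √(13 - U - 2*U²))
c(0*7) - 85*(-1020) = √(13 - 0*7*(1 + 2*(0*7))) - 85*(-1020) = √(13 - 1*0*(1 + 2*0)) + 86700 = √(13 - 1*0*(1 + 0)) + 86700 = √(13 - 1*0*1) + 86700 = √(13 + 0) + 86700 = √13 + 86700 = 86700 + √13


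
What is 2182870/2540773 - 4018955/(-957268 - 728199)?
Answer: 295540589415/91114660553 ≈ 3.2436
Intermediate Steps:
2182870/2540773 - 4018955/(-957268 - 728199) = 2182870*(1/2540773) - 4018955/(-1685467) = 2182870/2540773 - 4018955*(-1/1685467) = 2182870/2540773 + 4018955/1685467 = 295540589415/91114660553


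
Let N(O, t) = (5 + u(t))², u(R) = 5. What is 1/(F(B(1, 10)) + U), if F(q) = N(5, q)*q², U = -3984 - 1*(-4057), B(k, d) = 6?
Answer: 1/3673 ≈ 0.00027226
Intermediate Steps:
N(O, t) = 100 (N(O, t) = (5 + 5)² = 10² = 100)
U = 73 (U = -3984 + 4057 = 73)
F(q) = 100*q²
1/(F(B(1, 10)) + U) = 1/(100*6² + 73) = 1/(100*36 + 73) = 1/(3600 + 73) = 1/3673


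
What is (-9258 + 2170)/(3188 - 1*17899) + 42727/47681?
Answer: 966519825/701435191 ≈ 1.3779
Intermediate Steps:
(-9258 + 2170)/(3188 - 1*17899) + 42727/47681 = -7088/(3188 - 17899) + 42727*(1/47681) = -7088/(-14711) + 42727/47681 = -7088*(-1/14711) + 42727/47681 = 7088/14711 + 42727/47681 = 966519825/701435191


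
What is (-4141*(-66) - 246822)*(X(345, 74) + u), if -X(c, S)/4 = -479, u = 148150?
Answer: 3974347944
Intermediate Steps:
X(c, S) = 1916 (X(c, S) = -4*(-479) = 1916)
(-4141*(-66) - 246822)*(X(345, 74) + u) = (-4141*(-66) - 246822)*(1916 + 148150) = (273306 - 246822)*150066 = 26484*150066 = 3974347944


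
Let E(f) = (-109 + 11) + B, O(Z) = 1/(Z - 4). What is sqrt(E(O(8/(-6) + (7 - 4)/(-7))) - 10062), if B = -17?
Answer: I*sqrt(10177) ≈ 100.88*I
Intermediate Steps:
O(Z) = 1/(-4 + Z)
E(f) = -115 (E(f) = (-109 + 11) - 17 = -98 - 17 = -115)
sqrt(E(O(8/(-6) + (7 - 4)/(-7))) - 10062) = sqrt(-115 - 10062) = sqrt(-10177) = I*sqrt(10177)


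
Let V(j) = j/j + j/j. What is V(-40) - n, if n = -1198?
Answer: 1200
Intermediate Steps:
V(j) = 2 (V(j) = 1 + 1 = 2)
V(-40) - n = 2 - 1*(-1198) = 2 + 1198 = 1200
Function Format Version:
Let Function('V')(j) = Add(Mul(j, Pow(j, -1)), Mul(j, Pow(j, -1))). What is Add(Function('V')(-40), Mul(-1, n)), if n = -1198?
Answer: 1200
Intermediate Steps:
Function('V')(j) = 2 (Function('V')(j) = Add(1, 1) = 2)
Add(Function('V')(-40), Mul(-1, n)) = Add(2, Mul(-1, -1198)) = Add(2, 1198) = 1200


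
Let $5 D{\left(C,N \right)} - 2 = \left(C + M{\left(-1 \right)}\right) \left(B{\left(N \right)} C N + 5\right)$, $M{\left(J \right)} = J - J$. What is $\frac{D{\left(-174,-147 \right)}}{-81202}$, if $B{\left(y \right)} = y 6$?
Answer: $- \frac{178427438}{18455} \approx -9668.3$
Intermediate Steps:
$B{\left(y \right)} = 6 y$
$M{\left(J \right)} = 0$
$D{\left(C,N \right)} = \frac{2}{5} + \frac{C \left(5 + 6 C N^{2}\right)}{5}$ ($D{\left(C,N \right)} = \frac{2}{5} + \frac{\left(C + 0\right) \left(6 N C N + 5\right)}{5} = \frac{2}{5} + \frac{C \left(6 C N N + 5\right)}{5} = \frac{2}{5} + \frac{C \left(6 C N^{2} + 5\right)}{5} = \frac{2}{5} + \frac{C \left(5 + 6 C N^{2}\right)}{5}$)
$\frac{D{\left(-174,-147 \right)}}{-81202} = \frac{\frac{2}{5} - 174 + \frac{6 \left(-174\right)^{2} \left(-147\right)^{2}}{5}}{-81202} = \left(\frac{2}{5} - 174 + \frac{6}{5} \cdot 30276 \cdot 21609\right) \left(- \frac{1}{81202}\right) = \left(\frac{2}{5} - 174 + \frac{3925404504}{5}\right) \left(- \frac{1}{81202}\right) = \frac{3925403636}{5} \left(- \frac{1}{81202}\right) = - \frac{178427438}{18455}$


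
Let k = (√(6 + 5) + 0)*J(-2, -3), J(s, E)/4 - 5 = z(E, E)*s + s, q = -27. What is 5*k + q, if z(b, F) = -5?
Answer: -27 + 260*√11 ≈ 835.32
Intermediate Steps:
J(s, E) = 20 - 16*s (J(s, E) = 20 + 4*(-5*s + s) = 20 + 4*(-4*s) = 20 - 16*s)
k = 52*√11 (k = (√(6 + 5) + 0)*(20 - 16*(-2)) = (√11 + 0)*(20 + 32) = √11*52 = 52*√11 ≈ 172.46)
5*k + q = 5*(52*√11) - 27 = 260*√11 - 27 = -27 + 260*√11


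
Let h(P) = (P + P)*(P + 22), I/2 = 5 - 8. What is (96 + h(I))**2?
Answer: 9216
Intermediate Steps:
I = -6 (I = 2*(5 - 8) = 2*(-3) = -6)
h(P) = 2*P*(22 + P) (h(P) = (2*P)*(22 + P) = 2*P*(22 + P))
(96 + h(I))**2 = (96 + 2*(-6)*(22 - 6))**2 = (96 + 2*(-6)*16)**2 = (96 - 192)**2 = (-96)**2 = 9216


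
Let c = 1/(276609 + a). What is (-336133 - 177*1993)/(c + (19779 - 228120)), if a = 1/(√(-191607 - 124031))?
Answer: 3466163483987432150049042918/1048265722164650422211383193 + 688894*I*√315638/1048265722164650422211383193 ≈ 3.3066 + 3.6921e-19*I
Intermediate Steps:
a = -I*√315638/315638 (a = 1/(√(-315638)) = 1/(I*√315638) = -I*√315638/315638 ≈ -0.0017799*I)
c = 1/(276609 - I*√315638/315638) ≈ 3.6152e-6 + 0.e-14*I
(-336133 - 177*1993)/(c + (19779 - 228120)) = (-336133 - 177*1993)/((87308311542/24150264747321079 + I*√315638/24150264747321079) + (19779 - 228120)) = (-336133 - 352761)/((87308311542/24150264747321079 + I*√315638/24150264747321079) - 208341) = -688894/(-5031490307634312608397/24150264747321079 + I*√315638/24150264747321079)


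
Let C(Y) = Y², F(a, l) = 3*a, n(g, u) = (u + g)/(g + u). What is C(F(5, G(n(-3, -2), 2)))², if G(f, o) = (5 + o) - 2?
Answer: 50625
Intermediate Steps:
n(g, u) = 1 (n(g, u) = (g + u)/(g + u) = 1)
G(f, o) = 3 + o
C(F(5, G(n(-3, -2), 2)))² = ((3*5)²)² = (15²)² = 225² = 50625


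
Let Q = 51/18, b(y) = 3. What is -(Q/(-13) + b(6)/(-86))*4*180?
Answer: 101760/559 ≈ 182.04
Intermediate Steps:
Q = 17/6 (Q = 51*(1/18) = 17/6 ≈ 2.8333)
-(Q/(-13) + b(6)/(-86))*4*180 = -((17/6)/(-13) + 3/(-86))*4*180 = -((17/6)*(-1/13) + 3*(-1/86))*720 = -(-17/78 - 3/86)*720 = -(-424)*720/1677 = -1*(-101760/559) = 101760/559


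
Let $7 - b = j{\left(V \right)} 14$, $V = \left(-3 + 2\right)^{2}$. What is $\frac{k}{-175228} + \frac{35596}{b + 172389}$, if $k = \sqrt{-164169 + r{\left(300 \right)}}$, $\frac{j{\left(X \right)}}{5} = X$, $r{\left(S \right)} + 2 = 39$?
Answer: $\frac{1618}{7833} - \frac{i \sqrt{41033}}{87614} \approx 0.20656 - 0.002312 i$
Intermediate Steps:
$r{\left(S \right)} = 37$ ($r{\left(S \right)} = -2 + 39 = 37$)
$V = 1$ ($V = \left(-1\right)^{2} = 1$)
$j{\left(X \right)} = 5 X$
$k = 2 i \sqrt{41033}$ ($k = \sqrt{-164169 + 37} = \sqrt{-164132} = 2 i \sqrt{41033} \approx 405.13 i$)
$b = -63$ ($b = 7 - 5 \cdot 1 \cdot 14 = 7 - 5 \cdot 14 = 7 - 70 = -63$)
$\frac{k}{-175228} + \frac{35596}{b + 172389} = \frac{2 i \sqrt{41033}}{-175228} + \frac{35596}{-63 + 172389} = 2 i \sqrt{41033} \left(- \frac{1}{175228}\right) + \frac{35596}{172326} = - \frac{i \sqrt{41033}}{87614} + 35596 \cdot \frac{1}{172326} = - \frac{i \sqrt{41033}}{87614} + \frac{1618}{7833} = \frac{1618}{7833} - \frac{i \sqrt{41033}}{87614}$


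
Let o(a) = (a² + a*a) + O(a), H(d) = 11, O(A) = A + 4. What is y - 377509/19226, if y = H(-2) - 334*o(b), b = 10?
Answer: -1374363599/19226 ≈ -71485.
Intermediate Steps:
O(A) = 4 + A
o(a) = 4 + a + 2*a² (o(a) = (a² + a*a) + (4 + a) = (a² + a²) + (4 + a) = 2*a² + (4 + a) = 4 + a + 2*a²)
y = -71465 (y = 11 - 334*(4 + 10 + 2*10²) = 11 - 334*(4 + 10 + 2*100) = 11 - 334*(4 + 10 + 200) = 11 - 334*214 = 11 - 71476 = -71465)
y - 377509/19226 = -71465 - 377509/19226 = -1374363599/19226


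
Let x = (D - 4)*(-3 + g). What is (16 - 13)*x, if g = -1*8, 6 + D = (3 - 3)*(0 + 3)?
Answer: 330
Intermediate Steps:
D = -6 (D = -6 + (3 - 3)*(0 + 3) = -6 + 0*3 = -6 + 0 = -6)
g = -8
x = 110 (x = (-6 - 4)*(-3 - 8) = -10*(-11) = 110)
(16 - 13)*x = (16 - 13)*110 = 3*110 = 330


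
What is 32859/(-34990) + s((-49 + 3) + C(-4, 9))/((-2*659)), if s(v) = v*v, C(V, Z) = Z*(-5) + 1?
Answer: -163363581/23058410 ≈ -7.0848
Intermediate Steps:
C(V, Z) = 1 - 5*Z (C(V, Z) = -5*Z + 1 = 1 - 5*Z)
s(v) = v**2
32859/(-34990) + s((-49 + 3) + C(-4, 9))/((-2*659)) = 32859/(-34990) + ((-49 + 3) + (1 - 5*9))**2/((-2*659)) = 32859*(-1/34990) + (-46 + (1 - 45))**2/(-1318) = -32859/34990 + (-46 - 44)**2*(-1/1318) = -32859/34990 + (-90)**2*(-1/1318) = -32859/34990 + 8100*(-1/1318) = -32859/34990 - 4050/659 = -163363581/23058410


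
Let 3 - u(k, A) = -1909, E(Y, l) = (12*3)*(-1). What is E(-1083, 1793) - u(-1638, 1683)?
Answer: -1948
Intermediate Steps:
E(Y, l) = -36 (E(Y, l) = 36*(-1) = -36)
u(k, A) = 1912 (u(k, A) = 3 - 1*(-1909) = 3 + 1909 = 1912)
E(-1083, 1793) - u(-1638, 1683) = -36 - 1*1912 = -36 - 1912 = -1948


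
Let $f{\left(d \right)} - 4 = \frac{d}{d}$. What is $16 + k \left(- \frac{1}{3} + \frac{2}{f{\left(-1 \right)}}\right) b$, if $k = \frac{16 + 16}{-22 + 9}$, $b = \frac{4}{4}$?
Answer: $\frac{3088}{195} \approx 15.836$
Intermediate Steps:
$b = 1$ ($b = 4 \cdot \frac{1}{4} = 1$)
$f{\left(d \right)} = 5$ ($f{\left(d \right)} = 4 + \frac{d}{d} = 4 + 1 = 5$)
$k = - \frac{32}{13}$ ($k = \frac{32}{-13} = 32 \left(- \frac{1}{13}\right) = - \frac{32}{13} \approx -2.4615$)
$16 + k \left(- \frac{1}{3} + \frac{2}{f{\left(-1 \right)}}\right) b = 16 - \frac{32 \left(- \frac{1}{3} + \frac{2}{5}\right) 1}{13} = 16 - \frac{32 \cdot \frac{1}{15} \cdot 1}{13} = 16 - \frac{32}{195} = \frac{3088}{195}$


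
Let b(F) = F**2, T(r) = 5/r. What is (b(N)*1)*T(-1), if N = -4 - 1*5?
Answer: -405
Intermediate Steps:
N = -9 (N = -4 - 5 = -9)
(b(N)*1)*T(-1) = ((-9)**2*1)*(5/(-1)) = (81*1)*(5*(-1)) = 81*(-5) = -405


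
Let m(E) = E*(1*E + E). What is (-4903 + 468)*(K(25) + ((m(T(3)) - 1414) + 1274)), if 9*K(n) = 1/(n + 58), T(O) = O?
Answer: 404174855/747 ≈ 5.4106e+5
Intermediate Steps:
m(E) = 2*E**2 (m(E) = E*(E + E) = E*(2*E) = 2*E**2)
K(n) = 1/(9*(58 + n)) (K(n) = 1/(9*(n + 58)) = 1/(9*(58 + n)))
(-4903 + 468)*(K(25) + ((m(T(3)) - 1414) + 1274)) = (-4903 + 468)*(1/(9*(58 + 25)) + ((2*3**2 - 1414) + 1274)) = -4435*((1/9)/83 + ((2*9 - 1414) + 1274)) = -4435*((1/9)*(1/83) + ((18 - 1414) + 1274)) = -4435*(1/747 + (-1396 + 1274)) = -4435*(1/747 - 122) = -4435*(-91133/747) = 404174855/747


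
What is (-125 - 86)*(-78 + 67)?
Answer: 2321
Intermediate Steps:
(-125 - 86)*(-78 + 67) = -211*(-11) = 2321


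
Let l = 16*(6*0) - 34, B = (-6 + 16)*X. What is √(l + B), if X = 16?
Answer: 3*√14 ≈ 11.225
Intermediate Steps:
B = 160 (B = (-6 + 16)*16 = 10*16 = 160)
l = -34 (l = 16*0 - 34 = 0 - 34 = -34)
√(l + B) = √(-34 + 160) = √126 = 3*√14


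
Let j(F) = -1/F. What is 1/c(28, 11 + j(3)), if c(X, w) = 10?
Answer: ⅒ ≈ 0.10000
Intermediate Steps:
1/c(28, 11 + j(3)) = 1/10 = ⅒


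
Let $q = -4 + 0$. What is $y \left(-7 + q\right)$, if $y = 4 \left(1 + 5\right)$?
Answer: $-264$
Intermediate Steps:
$q = -4$
$y = 24$ ($y = 4 \cdot 6 = 24$)
$y \left(-7 + q\right) = 24 \left(-7 - 4\right) = 24 \left(-11\right) = -264$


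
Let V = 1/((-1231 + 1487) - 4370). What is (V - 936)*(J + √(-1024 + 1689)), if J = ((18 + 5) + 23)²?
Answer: -4074045890/2057 - 3850705*√665/4114 ≈ -2.0047e+6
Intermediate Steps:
V = -1/4114 (V = 1/(256 - 4370) = 1/(-4114) = -1/4114 ≈ -0.00024307)
J = 2116 (J = (23 + 23)² = 46² = 2116)
(V - 936)*(J + √(-1024 + 1689)) = (-1/4114 - 936)*(2116 + √(-1024 + 1689)) = -3850705*(2116 + √665)/4114 = -4074045890/2057 - 3850705*√665/4114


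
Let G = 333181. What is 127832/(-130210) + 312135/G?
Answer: -33587849/747991345 ≈ -0.044904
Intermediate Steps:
127832/(-130210) + 312135/G = 127832/(-130210) + 312135/333181 = 127832*(-1/130210) + 312135*(1/333181) = -2204/2245 + 312135/333181 = -33587849/747991345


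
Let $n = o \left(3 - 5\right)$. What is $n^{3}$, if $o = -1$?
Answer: $8$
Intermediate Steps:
$n = 2$ ($n = - (3 - 5) = \left(-1\right) \left(-2\right) = 2$)
$n^{3} = 2^{3} = 8$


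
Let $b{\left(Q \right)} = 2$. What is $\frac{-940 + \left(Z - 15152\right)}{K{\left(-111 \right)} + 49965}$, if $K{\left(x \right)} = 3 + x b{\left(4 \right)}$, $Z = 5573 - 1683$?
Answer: $- \frac{6101}{24873} \approx -0.24529$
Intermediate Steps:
$Z = 3890$
$K{\left(x \right)} = 3 + 2 x$ ($K{\left(x \right)} = 3 + x 2 = 3 + 2 x$)
$\frac{-940 + \left(Z - 15152\right)}{K{\left(-111 \right)} + 49965} = \frac{-940 + \left(3890 - 15152\right)}{\left(3 + 2 \left(-111\right)\right) + 49965} = \frac{-940 - 11262}{\left(3 - 222\right) + 49965} = - \frac{12202}{-219 + 49965} = - \frac{12202}{49746} = \left(-12202\right) \frac{1}{49746} = - \frac{6101}{24873}$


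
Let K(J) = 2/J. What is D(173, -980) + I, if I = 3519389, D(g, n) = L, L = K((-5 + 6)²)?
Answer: 3519391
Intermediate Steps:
L = 2 (L = 2/((-5 + 6)²) = 2/(1²) = 2/1 = 2*1 = 2)
D(g, n) = 2
D(173, -980) + I = 2 + 3519389 = 3519391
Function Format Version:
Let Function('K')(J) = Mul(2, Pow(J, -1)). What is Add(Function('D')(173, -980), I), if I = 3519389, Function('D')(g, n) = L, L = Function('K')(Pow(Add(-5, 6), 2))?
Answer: 3519391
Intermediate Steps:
L = 2 (L = Mul(2, Pow(Pow(Add(-5, 6), 2), -1)) = Mul(2, Pow(Pow(1, 2), -1)) = Mul(2, Pow(1, -1)) = Mul(2, 1) = 2)
Function('D')(g, n) = 2
Add(Function('D')(173, -980), I) = Add(2, 3519389) = 3519391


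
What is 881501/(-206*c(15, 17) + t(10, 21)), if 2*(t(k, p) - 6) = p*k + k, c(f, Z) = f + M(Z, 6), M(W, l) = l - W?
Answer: -881501/708 ≈ -1245.1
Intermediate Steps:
c(f, Z) = 6 + f - Z (c(f, Z) = f + (6 - Z) = 6 + f - Z)
t(k, p) = 6 + k/2 + k*p/2 (t(k, p) = 6 + (p*k + k)/2 = 6 + (k*p + k)/2 = 6 + (k + k*p)/2 = 6 + (k/2 + k*p/2) = 6 + k/2 + k*p/2)
881501/(-206*c(15, 17) + t(10, 21)) = 881501/(-206*(6 + 15 - 1*17) + (6 + (½)*10 + (½)*10*21)) = 881501/(-206*(6 + 15 - 17) + (6 + 5 + 105)) = 881501/(-206*4 + 116) = 881501/(-824 + 116) = 881501/(-708) = 881501*(-1/708) = -881501/708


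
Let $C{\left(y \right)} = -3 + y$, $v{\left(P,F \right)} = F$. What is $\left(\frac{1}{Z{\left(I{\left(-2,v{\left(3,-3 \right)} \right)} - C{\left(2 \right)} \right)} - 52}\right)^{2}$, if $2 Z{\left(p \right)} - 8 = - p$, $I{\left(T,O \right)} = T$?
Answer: $\frac{4}{9025} \approx 0.00044321$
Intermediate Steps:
$Z{\left(p \right)} = 4 - \frac{p}{2}$ ($Z{\left(p \right)} = 4 + \frac{\left(-1\right) p}{2} = 4 - \frac{p}{2}$)
$\left(\frac{1}{Z{\left(I{\left(-2,v{\left(3,-3 \right)} \right)} - C{\left(2 \right)} \right)} - 52}\right)^{2} = \left(\frac{1}{\left(4 - \frac{-2 - \left(-3 + 2\right)}{2}\right) - 52}\right)^{2} = \left(\frac{1}{\left(4 - \frac{-2 - -1}{2}\right) - 52}\right)^{2} = \left(\frac{1}{\left(4 - \frac{-2 + 1}{2}\right) - 52}\right)^{2} = \left(\frac{1}{\left(4 - - \frac{1}{2}\right) - 52}\right)^{2} = \left(\frac{1}{\left(4 + \frac{1}{2}\right) - 52}\right)^{2} = \left(\frac{1}{\frac{9}{2} - 52}\right)^{2} = \left(\frac{1}{- \frac{95}{2}}\right)^{2} = \left(- \frac{2}{95}\right)^{2} = \frac{4}{9025}$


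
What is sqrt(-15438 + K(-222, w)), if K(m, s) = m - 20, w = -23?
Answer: 56*I*sqrt(5) ≈ 125.22*I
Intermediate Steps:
K(m, s) = -20 + m
sqrt(-15438 + K(-222, w)) = sqrt(-15438 + (-20 - 222)) = sqrt(-15438 - 242) = sqrt(-15680) = 56*I*sqrt(5)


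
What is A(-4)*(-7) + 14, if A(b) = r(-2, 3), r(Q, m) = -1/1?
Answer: 21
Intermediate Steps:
r(Q, m) = -1 (r(Q, m) = -1*1 = -1)
A(b) = -1
A(-4)*(-7) + 14 = -1*(-7) + 14 = 7 + 14 = 21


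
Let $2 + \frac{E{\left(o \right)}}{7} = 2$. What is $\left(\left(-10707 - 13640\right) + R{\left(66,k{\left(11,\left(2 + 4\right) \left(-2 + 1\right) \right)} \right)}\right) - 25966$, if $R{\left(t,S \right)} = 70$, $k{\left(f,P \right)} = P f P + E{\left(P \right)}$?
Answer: $-50243$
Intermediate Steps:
$E{\left(o \right)} = 0$ ($E{\left(o \right)} = -14 + 7 \cdot 2 = -14 + 14 = 0$)
$k{\left(f,P \right)} = f P^{2}$ ($k{\left(f,P \right)} = P f P + 0 = f P^{2} + 0 = f P^{2}$)
$\left(\left(-10707 - 13640\right) + R{\left(66,k{\left(11,\left(2 + 4\right) \left(-2 + 1\right) \right)} \right)}\right) - 25966 = \left(\left(-10707 - 13640\right) + 70\right) - 25966 = \left(-24347 + 70\right) - 25966 = -24277 - 25966 = -50243$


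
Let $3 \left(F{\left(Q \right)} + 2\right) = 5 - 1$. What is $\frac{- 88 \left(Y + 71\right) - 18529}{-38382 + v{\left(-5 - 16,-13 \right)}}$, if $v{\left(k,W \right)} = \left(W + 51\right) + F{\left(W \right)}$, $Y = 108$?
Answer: $\frac{102843}{115034} \approx 0.89402$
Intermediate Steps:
$F{\left(Q \right)} = - \frac{2}{3}$ ($F{\left(Q \right)} = -2 + \frac{5 - 1}{3} = -2 + \frac{1}{3} \cdot 4 = -2 + \frac{4}{3} = - \frac{2}{3}$)
$v{\left(k,W \right)} = \frac{151}{3} + W$ ($v{\left(k,W \right)} = \left(W + 51\right) - \frac{2}{3} = \left(51 + W\right) - \frac{2}{3} = \frac{151}{3} + W$)
$\frac{- 88 \left(Y + 71\right) - 18529}{-38382 + v{\left(-5 - 16,-13 \right)}} = \frac{- 88 \left(108 + 71\right) - 18529}{-38382 + \left(\frac{151}{3} - 13\right)} = \frac{\left(-88\right) 179 - 18529}{-38382 + \frac{112}{3}} = \frac{-15752 - 18529}{- \frac{115034}{3}} = \left(-34281\right) \left(- \frac{3}{115034}\right) = \frac{102843}{115034}$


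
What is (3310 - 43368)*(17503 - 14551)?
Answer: -118251216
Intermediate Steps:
(3310 - 43368)*(17503 - 14551) = -40058*2952 = -118251216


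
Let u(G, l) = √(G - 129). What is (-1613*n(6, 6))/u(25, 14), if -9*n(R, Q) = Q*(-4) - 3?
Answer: 4839*I*√26/52 ≈ 474.5*I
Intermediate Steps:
u(G, l) = √(-129 + G)
n(R, Q) = ⅓ + 4*Q/9 (n(R, Q) = -(Q*(-4) - 3)/9 = -(-4*Q - 3)/9 = -(-3 - 4*Q)/9 = ⅓ + 4*Q/9)
(-1613*n(6, 6))/u(25, 14) = (-1613*(⅓ + (4/9)*6))/(√(-129 + 25)) = (-1613*(⅓ + 8/3))/(√(-104)) = (-1613*3)/((2*I*√26)) = -(-4839)*I*√26/52 = 4839*I*√26/52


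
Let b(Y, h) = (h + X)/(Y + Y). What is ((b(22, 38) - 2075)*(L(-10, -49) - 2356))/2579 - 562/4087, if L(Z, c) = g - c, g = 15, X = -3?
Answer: 213713088137/115944103 ≈ 1843.2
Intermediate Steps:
b(Y, h) = (-3 + h)/(2*Y) (b(Y, h) = (h - 3)/(Y + Y) = (-3 + h)/((2*Y)) = (-3 + h)*(1/(2*Y)) = (-3 + h)/(2*Y))
L(Z, c) = 15 - c
((b(22, 38) - 2075)*(L(-10, -49) - 2356))/2579 - 562/4087 = (((½)*(-3 + 38)/22 - 2075)*((15 - 1*(-49)) - 2356))/2579 - 562/4087 = (((½)*(1/22)*35 - 2075)*((15 + 49) - 2356))*(1/2579) - 562*1/4087 = ((35/44 - 2075)*(64 - 2356))*(1/2579) - 562/4087 = -91265/44*(-2292)*(1/2579) - 562/4087 = (52294845/11)*(1/2579) - 562/4087 = 52294845/28369 - 562/4087 = 213713088137/115944103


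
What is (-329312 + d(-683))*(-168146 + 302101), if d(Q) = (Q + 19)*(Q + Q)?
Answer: 77387410960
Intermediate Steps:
d(Q) = 2*Q*(19 + Q) (d(Q) = (19 + Q)*(2*Q) = 2*Q*(19 + Q))
(-329312 + d(-683))*(-168146 + 302101) = (-329312 + 2*(-683)*(19 - 683))*(-168146 + 302101) = (-329312 + 2*(-683)*(-664))*133955 = (-329312 + 907024)*133955 = 577712*133955 = 77387410960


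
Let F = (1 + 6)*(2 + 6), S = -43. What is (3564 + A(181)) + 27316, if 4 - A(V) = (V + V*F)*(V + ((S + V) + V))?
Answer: -5127616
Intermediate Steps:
F = 56 (F = 7*8 = 56)
A(V) = 4 - 57*V*(-43 + 3*V) (A(V) = 4 - (V + V*56)*(V + ((-43 + V) + V)) = 4 - (V + 56*V)*(V + (-43 + 2*V)) = 4 - 57*V*(-43 + 3*V))
(3564 + A(181)) + 27316 = (3564 + (4 - 171*181² + 2451*181)) + 27316 = (3564 + (4 - 171*32761 + 443631)) + 27316 = (3564 + (4 - 5602131 + 443631)) + 27316 = (3564 - 5158496) + 27316 = -5154932 + 27316 = -5127616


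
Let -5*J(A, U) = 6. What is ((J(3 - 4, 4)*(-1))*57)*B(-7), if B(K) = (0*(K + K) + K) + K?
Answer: -4788/5 ≈ -957.60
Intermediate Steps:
J(A, U) = -6/5 (J(A, U) = -1/5*6 = -6/5)
B(K) = 2*K (B(K) = (0*(2*K) + K) + K = (0 + K) + K = K + K = 2*K)
((J(3 - 4, 4)*(-1))*57)*B(-7) = (-6/5*(-1)*57)*(2*(-7)) = ((6/5)*57)*(-14) = (342/5)*(-14) = -4788/5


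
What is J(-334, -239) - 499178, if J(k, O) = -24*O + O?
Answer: -493681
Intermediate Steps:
J(k, O) = -23*O
J(-334, -239) - 499178 = -23*(-239) - 499178 = 5497 - 499178 = -493681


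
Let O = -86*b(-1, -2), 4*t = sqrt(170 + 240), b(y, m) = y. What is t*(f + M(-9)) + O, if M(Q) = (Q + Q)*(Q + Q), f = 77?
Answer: 86 + 401*sqrt(410)/4 ≈ 2115.9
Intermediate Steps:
t = sqrt(410)/4 (t = sqrt(170 + 240)/4 = sqrt(410)/4 ≈ 5.0621)
O = 86 (O = -86*(-1) = 86)
M(Q) = 4*Q**2 (M(Q) = (2*Q)*(2*Q) = 4*Q**2)
t*(f + M(-9)) + O = (sqrt(410)/4)*(77 + 4*(-9)**2) + 86 = (sqrt(410)/4)*(77 + 4*81) + 86 = (sqrt(410)/4)*(77 + 324) + 86 = (sqrt(410)/4)*401 + 86 = 401*sqrt(410)/4 + 86 = 86 + 401*sqrt(410)/4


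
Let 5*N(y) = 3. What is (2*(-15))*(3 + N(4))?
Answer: -108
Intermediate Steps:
N(y) = ⅗ (N(y) = (⅕)*3 = ⅗)
(2*(-15))*(3 + N(4)) = (2*(-15))*(3 + ⅗) = -30*18/5 = -108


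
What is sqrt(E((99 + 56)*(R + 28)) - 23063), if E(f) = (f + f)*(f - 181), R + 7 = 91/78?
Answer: sqrt(804350402)/6 ≈ 4726.8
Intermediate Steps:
R = -35/6 (R = -7 + 91/78 = -7 + 91*(1/78) = -7 + 7/6 = -35/6 ≈ -5.8333)
E(f) = 2*f*(-181 + f) (E(f) = (2*f)*(-181 + f) = 2*f*(-181 + f))
sqrt(E((99 + 56)*(R + 28)) - 23063) = sqrt(2*((99 + 56)*(-35/6 + 28))*(-181 + (99 + 56)*(-35/6 + 28)) - 23063) = sqrt(2*(155*(133/6))*(-181 + 155*(133/6)) - 23063) = sqrt(2*(20615/6)*(-181 + 20615/6) - 23063) = sqrt(2*(20615/6)*(19529/6) - 23063) = sqrt(402590335/18 - 23063) = sqrt(402175201/18) = sqrt(804350402)/6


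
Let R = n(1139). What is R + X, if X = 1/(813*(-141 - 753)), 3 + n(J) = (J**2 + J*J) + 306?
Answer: 1886063114789/726822 ≈ 2.5949e+6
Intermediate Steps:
n(J) = 303 + 2*J**2 (n(J) = -3 + ((J**2 + J*J) + 306) = -3 + ((J**2 + J**2) + 306) = -3 + (2*J**2 + 306) = -3 + (306 + 2*J**2) = 303 + 2*J**2)
X = -1/726822 (X = 1/(813*(-894)) = 1/(-726822) = -1/726822 ≈ -1.3759e-6)
R = 2594945 (R = 303 + 2*1139**2 = 303 + 2*1297321 = 303 + 2594642 = 2594945)
R + X = 2594945 - 1/726822 = 1886063114789/726822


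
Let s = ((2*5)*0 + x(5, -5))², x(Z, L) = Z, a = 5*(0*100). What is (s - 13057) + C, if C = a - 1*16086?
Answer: -29118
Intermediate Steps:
a = 0 (a = 5*0 = 0)
C = -16086 (C = 0 - 1*16086 = 0 - 16086 = -16086)
s = 25 (s = ((2*5)*0 + 5)² = (10*0 + 5)² = (0 + 5)² = 5² = 25)
(s - 13057) + C = (25 - 13057) - 16086 = -13032 - 16086 = -29118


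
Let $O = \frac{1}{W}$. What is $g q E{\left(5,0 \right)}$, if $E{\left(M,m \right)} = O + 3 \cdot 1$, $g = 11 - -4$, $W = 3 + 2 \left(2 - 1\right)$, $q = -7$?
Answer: $-336$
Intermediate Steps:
$W = 5$ ($W = 3 + 2 \cdot 1 = 3 + 2 = 5$)
$O = \frac{1}{5} \approx 0.2$
$g = 15$ ($g = 11 + 4 = 15$)
$E{\left(M,m \right)} = \frac{16}{5}$ ($E{\left(M,m \right)} = \frac{1}{5} + 3 \cdot 1 = \frac{1}{5} + 3 = \frac{16}{5}$)
$g q E{\left(5,0 \right)} = 15 \left(-7\right) \frac{16}{5} = \left(-105\right) \frac{16}{5} = -336$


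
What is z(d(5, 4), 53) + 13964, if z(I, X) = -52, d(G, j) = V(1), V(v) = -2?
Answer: 13912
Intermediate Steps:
d(G, j) = -2
z(d(5, 4), 53) + 13964 = -52 + 13964 = 13912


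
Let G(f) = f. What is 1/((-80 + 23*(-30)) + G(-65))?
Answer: -1/835 ≈ -0.0011976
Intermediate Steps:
1/((-80 + 23*(-30)) + G(-65)) = 1/((-80 + 23*(-30)) - 65) = 1/((-80 - 690) - 65) = 1/(-770 - 65) = 1/(-835) = -1/835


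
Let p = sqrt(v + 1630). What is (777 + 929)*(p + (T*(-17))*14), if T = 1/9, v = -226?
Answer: -406028/9 + 10236*sqrt(39) ≈ 18810.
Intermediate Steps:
T = 1/9 ≈ 0.11111
p = 6*sqrt(39) (p = sqrt(-226 + 1630) = sqrt(1404) = 6*sqrt(39) ≈ 37.470)
(777 + 929)*(p + (T*(-17))*14) = (777 + 929)*(6*sqrt(39) + ((1/9)*(-17))*14) = 1706*(6*sqrt(39) - 17/9*14) = 1706*(6*sqrt(39) - 238/9) = 1706*(-238/9 + 6*sqrt(39)) = -406028/9 + 10236*sqrt(39)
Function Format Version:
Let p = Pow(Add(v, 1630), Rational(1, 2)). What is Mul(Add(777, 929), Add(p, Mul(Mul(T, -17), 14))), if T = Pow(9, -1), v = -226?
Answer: Add(Rational(-406028, 9), Mul(10236, Pow(39, Rational(1, 2)))) ≈ 18810.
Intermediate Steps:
T = Rational(1, 9) ≈ 0.11111
p = Mul(6, Pow(39, Rational(1, 2))) (p = Pow(Add(-226, 1630), Rational(1, 2)) = Pow(1404, Rational(1, 2)) = Mul(6, Pow(39, Rational(1, 2))) ≈ 37.470)
Mul(Add(777, 929), Add(p, Mul(Mul(T, -17), 14))) = Mul(Add(777, 929), Add(Mul(6, Pow(39, Rational(1, 2))), Mul(Mul(Rational(1, 9), -17), 14))) = Mul(1706, Add(Mul(6, Pow(39, Rational(1, 2))), Mul(Rational(-17, 9), 14))) = Mul(1706, Add(Mul(6, Pow(39, Rational(1, 2))), Rational(-238, 9))) = Mul(1706, Add(Rational(-238, 9), Mul(6, Pow(39, Rational(1, 2))))) = Add(Rational(-406028, 9), Mul(10236, Pow(39, Rational(1, 2))))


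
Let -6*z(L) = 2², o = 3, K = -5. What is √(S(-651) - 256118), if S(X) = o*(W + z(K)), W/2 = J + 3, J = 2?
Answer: I*√256090 ≈ 506.05*I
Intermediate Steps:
W = 10 (W = 2*(2 + 3) = 2*5 = 10)
z(L) = -⅔ (z(L) = -⅙*2² = -⅙*4 = -⅔)
S(X) = 28 (S(X) = 3*(10 - ⅔) = 3*(28/3) = 28)
√(S(-651) - 256118) = √(28 - 256118) = √(-256090) = I*√256090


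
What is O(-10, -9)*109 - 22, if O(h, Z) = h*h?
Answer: 10878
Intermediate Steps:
O(h, Z) = h²
O(-10, -9)*109 - 22 = (-10)²*109 - 22 = 100*109 - 22 = 10900 - 22 = 10878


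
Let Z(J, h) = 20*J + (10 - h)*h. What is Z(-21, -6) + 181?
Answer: -335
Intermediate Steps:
Z(J, h) = 20*J + h*(10 - h)
Z(-21, -6) + 181 = (-1*(-6)**2 + 10*(-6) + 20*(-21)) + 181 = (-1*36 - 60 - 420) + 181 = (-36 - 60 - 420) + 181 = -516 + 181 = -335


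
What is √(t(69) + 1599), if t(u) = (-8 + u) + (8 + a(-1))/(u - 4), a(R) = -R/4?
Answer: √28056145/130 ≈ 40.745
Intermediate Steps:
a(R) = -R/4
t(u) = -8 + u + 33/(4*(-4 + u)) (t(u) = (-8 + u) + (8 - ¼*(-1))/(u - 4) = (-8 + u) + (8 + ¼)/(-4 + u) = (-8 + u) + 33/(4*(-4 + u)) = -8 + u + 33/(4*(-4 + u)))
√(t(69) + 1599) = √((161/4 + 69² - 12*69)/(-4 + 69) + 1599) = √((161/4 + 4761 - 828)/65 + 1599) = √((1/65)*(15893/4) + 1599) = √(15893/260 + 1599) = √(431633/260) = √28056145/130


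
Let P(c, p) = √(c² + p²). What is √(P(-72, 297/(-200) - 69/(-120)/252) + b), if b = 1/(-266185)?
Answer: √(-7512805440 + 39678494366*√13173773863441)/44719080 ≈ 8.4862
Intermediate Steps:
b = -1/266185 ≈ -3.7568e-6
√(P(-72, 297/(-200) - 69/(-120)/252) + b) = √(√((-72)² + (297/(-200) - 69/(-120)/252)²) - 1/266185) = √(√(5184 + (297*(-1/200) - 69*(-1/120)*(1/252))²) - 1/266185) = √(√(5184 + (-297/200 + (23/40)*(1/252))²) - 1/266185) = √(√(5184 + (-297/200 + 23/10080)²) - 1/266185) = √(√(5184 + (-74729/50400)²) - 1/266185) = √(√(5184 + 5584423441/2540160000) - 1/266185) = √(√(13173773863441/2540160000) - 1/266185) = √(√13173773863441/50400 - 1/266185) = √(-1/266185 + √13173773863441/50400)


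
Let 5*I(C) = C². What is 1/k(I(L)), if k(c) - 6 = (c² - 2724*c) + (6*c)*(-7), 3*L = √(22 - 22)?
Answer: ⅙ ≈ 0.16667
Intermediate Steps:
L = 0 (L = √(22 - 22)/3 = √0/3 = (⅓)*0 = 0)
I(C) = C²/5
k(c) = 6 + c² - 2766*c (k(c) = 6 + ((c² - 2724*c) + (6*c)*(-7)) = 6 + ((c² - 2724*c) - 42*c) = 6 + (c² - 2766*c) = 6 + c² - 2766*c)
1/k(I(L)) = 1/(6 + ((⅕)*0²)² - 2766*0²/5) = 1/(6 + ((⅕)*0)² - 2766*0/5) = 1/(6 + 0² - 2766*0) = 1/(6 + 0 + 0) = 1/6 = ⅙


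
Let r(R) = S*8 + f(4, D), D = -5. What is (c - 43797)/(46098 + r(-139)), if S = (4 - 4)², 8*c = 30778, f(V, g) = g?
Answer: -159799/184372 ≈ -0.86672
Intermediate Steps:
c = 15389/4 (c = (⅛)*30778 = 15389/4 ≈ 3847.3)
S = 0 (S = 0² = 0)
r(R) = -5 (r(R) = 0*8 - 5 = 0 - 5 = -5)
(c - 43797)/(46098 + r(-139)) = (15389/4 - 43797)/(46098 - 5) = -159799/4/46093 = -159799/4*1/46093 = -159799/184372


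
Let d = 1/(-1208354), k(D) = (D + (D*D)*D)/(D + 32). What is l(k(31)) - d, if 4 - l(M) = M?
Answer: -5104432531/10875186 ≈ -469.37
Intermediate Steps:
k(D) = (D + D³)/(32 + D) (k(D) = (D + D²*D)/(32 + D) = (D + D³)/(32 + D))
l(M) = 4 - M
d = -1/1208354 ≈ -8.2757e-7
l(k(31)) - d = (4 - (31 + 31³)/(32 + 31)) - 1*(-1/1208354) = (4 - (31 + 29791)/63) + 1/1208354 = (4 - 29822/63) + 1/1208354 = -29570/63 + 1/1208354 = -5104432531/10875186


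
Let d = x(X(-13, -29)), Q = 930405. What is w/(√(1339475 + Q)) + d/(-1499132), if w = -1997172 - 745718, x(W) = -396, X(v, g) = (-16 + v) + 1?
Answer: 99/374783 - 274289*√567470/113494 ≈ -1820.6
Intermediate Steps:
X(v, g) = -15 + v
d = -396
w = -2742890
w/(√(1339475 + Q)) + d/(-1499132) = -2742890/√(1339475 + 930405) - 396/(-1499132) = -2742890*√567470/1134940 - 396*(-1/1499132) = -2742890*√567470/1134940 + 99/374783 = -274289*√567470/113494 + 99/374783 = 99/374783 - 274289*√567470/113494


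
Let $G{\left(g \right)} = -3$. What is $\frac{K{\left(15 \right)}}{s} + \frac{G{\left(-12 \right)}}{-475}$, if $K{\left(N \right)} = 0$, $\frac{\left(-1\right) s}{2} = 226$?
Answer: $\frac{3}{475} \approx 0.0063158$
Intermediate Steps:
$s = -452$ ($s = \left(-2\right) 226 = -452$)
$\frac{K{\left(15 \right)}}{s} + \frac{G{\left(-12 \right)}}{-475} = \frac{0}{-452} - \frac{3}{-475} = 0 \left(- \frac{1}{452}\right) - - \frac{3}{475} = 0 + \frac{3}{475} = \frac{3}{475}$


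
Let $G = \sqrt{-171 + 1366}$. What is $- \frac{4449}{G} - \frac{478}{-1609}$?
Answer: $\frac{478}{1609} - \frac{4449 \sqrt{1195}}{1195} \approx -128.4$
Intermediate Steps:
$G = \sqrt{1195} \approx 34.569$
$- \frac{4449}{G} - \frac{478}{-1609} = - \frac{4449}{\sqrt{1195}} - \frac{478}{-1609} = - 4449 \frac{\sqrt{1195}}{1195} - - \frac{478}{1609} = - \frac{4449 \sqrt{1195}}{1195} + \frac{478}{1609} = \frac{478}{1609} - \frac{4449 \sqrt{1195}}{1195}$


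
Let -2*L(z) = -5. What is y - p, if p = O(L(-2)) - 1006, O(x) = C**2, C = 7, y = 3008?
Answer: 3965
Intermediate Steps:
L(z) = 5/2 (L(z) = -1/2*(-5) = 5/2)
O(x) = 49 (O(x) = 7**2 = 49)
p = -957 (p = 49 - 1006 = -957)
y - p = 3008 - 1*(-957) = 3008 + 957 = 3965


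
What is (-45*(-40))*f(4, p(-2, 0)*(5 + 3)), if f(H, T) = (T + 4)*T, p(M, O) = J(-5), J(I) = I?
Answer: 2592000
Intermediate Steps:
p(M, O) = -5
f(H, T) = T*(4 + T) (f(H, T) = (4 + T)*T = T*(4 + T))
(-45*(-40))*f(4, p(-2, 0)*(5 + 3)) = (-45*(-40))*((-5*(5 + 3))*(4 - 5*(5 + 3))) = 1800*((-5*8)*(4 - 5*8)) = 1800*(-40*(4 - 40)) = 1800*(-40*(-36)) = 1800*1440 = 2592000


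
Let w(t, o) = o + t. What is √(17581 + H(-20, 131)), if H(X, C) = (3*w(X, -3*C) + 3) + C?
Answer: 2*√4119 ≈ 128.36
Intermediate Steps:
H(X, C) = 3 - 8*C + 3*X (H(X, C) = (3*(-3*C + X) + 3) + C = (3*(X - 3*C) + 3) + C = ((-9*C + 3*X) + 3) + C = (3 - 9*C + 3*X) + C = 3 - 8*C + 3*X)
√(17581 + H(-20, 131)) = √(17581 + (3 - 8*131 + 3*(-20))) = √(17581 + (3 - 1048 - 60)) = √(17581 - 1105) = √16476 = 2*√4119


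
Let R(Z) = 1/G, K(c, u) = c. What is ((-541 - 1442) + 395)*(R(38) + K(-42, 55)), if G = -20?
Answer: 333877/5 ≈ 66775.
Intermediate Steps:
R(Z) = -1/20 (R(Z) = 1/(-20) = -1/20)
((-541 - 1442) + 395)*(R(38) + K(-42, 55)) = ((-541 - 1442) + 395)*(-1/20 - 42) = (-1983 + 395)*(-841/20) = -1588*(-841/20) = 333877/5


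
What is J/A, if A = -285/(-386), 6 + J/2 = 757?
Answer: 579772/285 ≈ 2034.3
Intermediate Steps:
J = 1502 (J = -12 + 2*757 = -12 + 1514 = 1502)
A = 285/386 (A = -285*(-1/386) = 285/386 ≈ 0.73834)
J/A = 1502/(285/386) = 1502*(386/285) = 579772/285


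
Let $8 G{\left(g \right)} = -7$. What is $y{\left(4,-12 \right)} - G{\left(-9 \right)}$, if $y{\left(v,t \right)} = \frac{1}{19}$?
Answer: $\frac{141}{152} \approx 0.92763$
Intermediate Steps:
$G{\left(g \right)} = - \frac{7}{8}$ ($G{\left(g \right)} = \frac{1}{8} \left(-7\right) = - \frac{7}{8}$)
$y{\left(v,t \right)} = \frac{1}{19}$
$y{\left(4,-12 \right)} - G{\left(-9 \right)} = \frac{1}{19} - - \frac{7}{8} = \frac{1}{19} + \frac{7}{8} = \frac{141}{152}$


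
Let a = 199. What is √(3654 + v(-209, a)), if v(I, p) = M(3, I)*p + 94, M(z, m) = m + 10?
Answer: I*√35853 ≈ 189.35*I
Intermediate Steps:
M(z, m) = 10 + m
v(I, p) = 94 + p*(10 + I) (v(I, p) = (10 + I)*p + 94 = p*(10 + I) + 94 = 94 + p*(10 + I))
√(3654 + v(-209, a)) = √(3654 + (94 + 199*(10 - 209))) = √(3654 + (94 + 199*(-199))) = √(3654 + (94 - 39601)) = √(3654 - 39507) = √(-35853) = I*√35853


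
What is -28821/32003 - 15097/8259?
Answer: -721181930/264312777 ≈ -2.7285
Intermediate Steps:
-28821/32003 - 15097/8259 = -721181930/264312777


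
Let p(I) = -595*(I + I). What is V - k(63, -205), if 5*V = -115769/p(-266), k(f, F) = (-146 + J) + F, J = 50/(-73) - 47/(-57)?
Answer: 121586815589/346611300 ≈ 350.79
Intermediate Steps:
J = 581/4161 (J = 50*(-1/73) - 47*(-1/57) = -50/73 + 47/57 = 581/4161 ≈ 0.13963)
p(I) = -1190*I
k(f, F) = -606925/4161 + F (k(f, F) = (-146 + 581/4161) + F = -606925/4161 + F)
V = -115769/1582700 (V = (-115769/((-1190*(-266))))/5 = (-115769/316540)/5 = (-115769*1/316540)/5 = (⅕)*(-115769/316540) = -115769/1582700 ≈ -0.073146)
V - k(63, -205) = -115769/1582700 - (-606925/4161 - 205) = -115769/1582700 - 1*(-1459930/4161) = -115769/1582700 + 1459930/4161 = 121586815589/346611300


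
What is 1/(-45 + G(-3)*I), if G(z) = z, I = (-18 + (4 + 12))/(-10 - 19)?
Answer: -29/1311 ≈ -0.022121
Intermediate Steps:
I = 2/29 (I = (-18 + 16)/(-29) = -2*(-1/29) = 2/29 ≈ 0.068966)
1/(-45 + G(-3)*I) = 1/(-45 - 3*2/29) = 1/(-45 - 6/29) = 1/(-1311/29) = -29/1311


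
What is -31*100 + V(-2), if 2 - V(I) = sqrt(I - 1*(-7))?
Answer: -3098 - sqrt(5) ≈ -3100.2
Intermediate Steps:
V(I) = 2 - sqrt(7 + I) (V(I) = 2 - sqrt(I - 1*(-7)) = 2 - sqrt(I + 7) = 2 - sqrt(7 + I))
-31*100 + V(-2) = -31*100 + (2 - sqrt(7 - 2)) = -3100 + (2 - sqrt(5)) = -3098 - sqrt(5)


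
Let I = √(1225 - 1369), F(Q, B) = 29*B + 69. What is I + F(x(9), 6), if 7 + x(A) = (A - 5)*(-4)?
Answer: 243 + 12*I ≈ 243.0 + 12.0*I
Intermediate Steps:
x(A) = 13 - 4*A (x(A) = -7 + (A - 5)*(-4) = -7 + (-5 + A)*(-4) = -7 + (20 - 4*A) = 13 - 4*A)
F(Q, B) = 69 + 29*B
I = 12*I (I = √(-144) = 12*I ≈ 12.0*I)
I + F(x(9), 6) = 12*I + (69 + 29*6) = 12*I + (69 + 174) = 12*I + 243 = 243 + 12*I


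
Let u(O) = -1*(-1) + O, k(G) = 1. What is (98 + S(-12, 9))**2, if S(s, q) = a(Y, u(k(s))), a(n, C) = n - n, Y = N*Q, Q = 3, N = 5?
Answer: 9604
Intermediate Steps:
u(O) = 1 + O
Y = 15 (Y = 5*3 = 15)
a(n, C) = 0
S(s, q) = 0
(98 + S(-12, 9))**2 = (98 + 0)**2 = 98**2 = 9604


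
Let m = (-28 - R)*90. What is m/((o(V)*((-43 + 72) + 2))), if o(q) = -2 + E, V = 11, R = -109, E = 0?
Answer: -3645/31 ≈ -117.58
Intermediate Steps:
o(q) = -2 (o(q) = -2 + 0 = -2)
m = 7290 (m = (-28 - 1*(-109))*90 = (-28 + 109)*90 = 81*90 = 7290)
m/((o(V)*((-43 + 72) + 2))) = 7290/((-2*((-43 + 72) + 2))) = 7290/((-2*(29 + 2))) = 7290/((-2*31)) = 7290/(-62) = 7290*(-1/62) = -3645/31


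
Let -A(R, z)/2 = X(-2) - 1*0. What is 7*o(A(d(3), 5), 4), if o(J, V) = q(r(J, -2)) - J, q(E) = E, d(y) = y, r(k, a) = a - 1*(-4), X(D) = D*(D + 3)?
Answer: -14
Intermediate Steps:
X(D) = D*(3 + D)
r(k, a) = 4 + a (r(k, a) = a + 4 = 4 + a)
A(R, z) = 4 (A(R, z) = -2*(-2*(3 - 2) - 1*0) = -2*(-2*1 + 0) = -2*(-2 + 0) = -2*(-2) = 4)
o(J, V) = 2 - J (o(J, V) = (4 - 2) - J = 2 - J)
7*o(A(d(3), 5), 4) = 7*(2 - 1*4) = 7*(2 - 4) = 7*(-2) = -14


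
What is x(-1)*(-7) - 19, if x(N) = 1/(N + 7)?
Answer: -121/6 ≈ -20.167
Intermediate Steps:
x(N) = 1/(7 + N)
x(-1)*(-7) - 19 = -7/(7 - 1) - 19 = -7/6 - 19 = -121/6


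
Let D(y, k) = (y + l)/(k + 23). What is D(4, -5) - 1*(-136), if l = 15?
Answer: 2467/18 ≈ 137.06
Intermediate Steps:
D(y, k) = (15 + y)/(23 + k) (D(y, k) = (y + 15)/(k + 23) = (15 + y)/(23 + k))
D(4, -5) - 1*(-136) = (15 + 4)/(23 - 5) - 1*(-136) = 19/18 + 136 = 2467/18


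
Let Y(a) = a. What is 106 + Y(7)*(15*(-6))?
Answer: -524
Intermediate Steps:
106 + Y(7)*(15*(-6)) = 106 + 7*(15*(-6)) = 106 + 7*(-90) = 106 - 630 = -524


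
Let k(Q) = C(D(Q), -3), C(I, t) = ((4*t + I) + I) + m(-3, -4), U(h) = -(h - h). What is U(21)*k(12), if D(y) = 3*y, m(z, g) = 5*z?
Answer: 0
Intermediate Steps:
U(h) = 0 (U(h) = -1*0 = 0)
C(I, t) = -15 + 2*I + 4*t (C(I, t) = ((4*t + I) + I) + 5*(-3) = ((I + 4*t) + I) - 15 = (2*I + 4*t) - 15 = -15 + 2*I + 4*t)
k(Q) = -27 + 6*Q (k(Q) = -15 + 2*(3*Q) + 4*(-3) = -15 + 6*Q - 12 = -27 + 6*Q)
U(21)*k(12) = 0*(-27 + 6*12) = 0*(-27 + 72) = 0*45 = 0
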